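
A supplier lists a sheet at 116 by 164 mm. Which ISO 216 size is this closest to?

Aspect ratio 164/116 ≈ 1.414 — close to the ISO √2 ≈ 1.414.
In the C-series (envelope sizes, between A and B): C6 = 114 × 162 mm.
Off by 4 mm total — nearest standard size.

C6 (114 × 162 mm)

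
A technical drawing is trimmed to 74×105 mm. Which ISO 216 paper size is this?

A7 (74 × 105 mm)

Aspect ratio 105/74 ≈ 1.419 — close to the ISO √2 ≈ 1.414.
In the A-series (A0 area = 1 m²): A7 = 74 × 105 mm.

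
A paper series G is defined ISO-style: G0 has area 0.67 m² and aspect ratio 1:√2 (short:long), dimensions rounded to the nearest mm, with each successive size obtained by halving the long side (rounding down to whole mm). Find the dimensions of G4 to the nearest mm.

Let G0's short side be w mm. w · w√2 = 0.67 m² = 670,000 mm², so w ≈ 688.3 mm and w√2 ≈ 973.4 mm → G0 = 688 × 973 mm.
G1: ⌊973/2⌋ × 688 = 486 × 688 mm
G2: ⌊688/2⌋ × 486 = 344 × 486 mm
G3: ⌊486/2⌋ × 344 = 243 × 344 mm
G4: ⌊344/2⌋ × 243 = 172 × 243 mm

172 × 243 mm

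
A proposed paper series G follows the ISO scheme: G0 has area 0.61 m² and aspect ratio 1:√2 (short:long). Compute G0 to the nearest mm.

Let the short side be w mm. Then w · w√2 = 0.61 m² = 610,000 mm².
w² = 610,000/√2, so w ≈ 656.8 mm; long side = w√2 ≈ 928.8 mm.

657 × 929 mm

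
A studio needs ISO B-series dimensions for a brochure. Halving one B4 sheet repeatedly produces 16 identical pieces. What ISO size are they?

16 = 2^4, so 4 halving steps.
B4 → B5 → … → B8 after 4 steps.

B8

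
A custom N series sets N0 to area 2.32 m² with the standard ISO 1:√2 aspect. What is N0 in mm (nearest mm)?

1281 × 1811 mm

Let the short side be w mm. Then w · w√2 = 2.32 m² = 2,320,000 mm².
w² = 2,320,000/√2, so w ≈ 1280.8 mm; long side = w√2 ≈ 1811.3 mm.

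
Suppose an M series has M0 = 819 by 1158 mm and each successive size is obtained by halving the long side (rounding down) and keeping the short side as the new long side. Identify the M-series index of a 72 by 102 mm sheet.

M7

M0: 819 × 1158 mm
M1: 579 × 819 mm
M2: 409 × 579 mm
M3: 289 × 409 mm
M4: 204 × 289 mm
M5: 144 × 204 mm
M6: 102 × 144 mm
M7: 72 × 102 mm
M8: 51 × 72 mm
→ matches M7.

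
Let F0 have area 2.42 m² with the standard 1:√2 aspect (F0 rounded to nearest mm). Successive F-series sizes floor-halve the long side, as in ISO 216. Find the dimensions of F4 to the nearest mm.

Let F0's short side be w mm. w · w√2 = 2.42 m² = 2,420,000 mm², so w ≈ 1308.1 mm and w√2 ≈ 1850.0 mm → F0 = 1308 × 1850 mm.
F1: ⌊1850/2⌋ × 1308 = 925 × 1308 mm
F2: ⌊1308/2⌋ × 925 = 654 × 925 mm
F3: ⌊925/2⌋ × 654 = 462 × 654 mm
F4: ⌊654/2⌋ × 462 = 327 × 462 mm

327 × 462 mm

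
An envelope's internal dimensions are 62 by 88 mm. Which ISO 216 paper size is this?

Aspect ratio 88/62 ≈ 1.419 — close to the ISO √2 ≈ 1.414.
In the B-series (B0 = 1000 × 1414 mm): B8 = 62 × 88 mm.

B8 (62 × 88 mm)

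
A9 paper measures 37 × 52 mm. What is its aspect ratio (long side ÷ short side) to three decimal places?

1.405

52 / 37 = 1.405
ISO 216 targets √2 ≈ 1.414; the -0.009 deviation is from mm rounding.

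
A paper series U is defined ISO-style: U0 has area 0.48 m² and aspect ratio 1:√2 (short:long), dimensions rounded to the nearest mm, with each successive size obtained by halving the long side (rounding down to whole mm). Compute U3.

Let U0's short side be w mm. w · w√2 = 0.48 m² = 480,000 mm², so w ≈ 582.6 mm and w√2 ≈ 823.9 mm → U0 = 583 × 824 mm.
U1: ⌊824/2⌋ × 583 = 412 × 583 mm
U2: ⌊583/2⌋ × 412 = 291 × 412 mm
U3: ⌊412/2⌋ × 291 = 206 × 291 mm

206 × 291 mm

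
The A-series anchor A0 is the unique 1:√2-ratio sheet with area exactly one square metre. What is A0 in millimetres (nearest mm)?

841 × 1189 mm

Let the short side be w mm. Then the long side is w√2 and w · w√2 = 10⁶ mm².
w² = 10⁶/√2, so w = 1000 / 2^(1/4) ≈ 840.9 mm; long side = 1000 · 2^(1/4) ≈ 1189.2 mm.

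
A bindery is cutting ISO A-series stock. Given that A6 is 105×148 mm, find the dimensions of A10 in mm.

A7: ⌊148/2⌋ × 105 = 74 × 105 mm
A8: ⌊105/2⌋ × 74 = 52 × 74 mm
A9: ⌊74/2⌋ × 52 = 37 × 52 mm
A10: ⌊52/2⌋ × 37 = 26 × 37 mm

26 × 37 mm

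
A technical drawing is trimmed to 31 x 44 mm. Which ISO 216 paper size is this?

B10 (31 × 44 mm)

Aspect ratio 44/31 ≈ 1.419 — close to the ISO √2 ≈ 1.414.
In the B-series (B0 = 1000 × 1414 mm): B10 = 31 × 44 mm.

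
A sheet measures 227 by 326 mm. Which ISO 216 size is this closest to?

Aspect ratio 326/227 ≈ 1.436 (ISO target is √2 ≈ 1.414).
In the C-series (envelope sizes, between A and B): C4 = 229 × 324 mm.
Off by 4 mm total — nearest standard size.

C4 (229 × 324 mm)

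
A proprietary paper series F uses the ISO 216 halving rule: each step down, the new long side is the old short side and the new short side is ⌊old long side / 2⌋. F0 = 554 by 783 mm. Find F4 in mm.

F1: ⌊783/2⌋ × 554 = 391 × 554 mm
F2: ⌊554/2⌋ × 391 = 277 × 391 mm
F3: ⌊391/2⌋ × 277 = 195 × 277 mm
F4: ⌊277/2⌋ × 195 = 138 × 195 mm

138 × 195 mm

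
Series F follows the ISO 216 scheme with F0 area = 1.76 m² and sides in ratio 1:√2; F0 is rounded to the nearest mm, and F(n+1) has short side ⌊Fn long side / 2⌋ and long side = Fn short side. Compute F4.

Let F0's short side be w mm. w · w√2 = 1.76 m² = 1,760,000 mm², so w ≈ 1115.6 mm and w√2 ≈ 1577.7 mm → F0 = 1116 × 1578 mm.
F1: ⌊1578/2⌋ × 1116 = 789 × 1116 mm
F2: ⌊1116/2⌋ × 789 = 558 × 789 mm
F3: ⌊789/2⌋ × 558 = 394 × 558 mm
F4: ⌊558/2⌋ × 394 = 279 × 394 mm

279 × 394 mm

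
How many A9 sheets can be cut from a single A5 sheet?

A5 = 148 × 210 mm; A9 = 37 × 52 mm.
Each halving step doubles the count; 4 steps from A5 to A9.
2^4 = 16.

16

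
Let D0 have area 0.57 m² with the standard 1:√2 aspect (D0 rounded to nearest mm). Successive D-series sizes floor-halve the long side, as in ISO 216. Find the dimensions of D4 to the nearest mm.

Let D0's short side be w mm. w · w√2 = 0.57 m² = 570,000 mm², so w ≈ 634.9 mm and w√2 ≈ 897.8 mm → D0 = 635 × 898 mm.
D1: ⌊898/2⌋ × 635 = 449 × 635 mm
D2: ⌊635/2⌋ × 449 = 317 × 449 mm
D3: ⌊449/2⌋ × 317 = 224 × 317 mm
D4: ⌊317/2⌋ × 224 = 158 × 224 mm

158 × 224 mm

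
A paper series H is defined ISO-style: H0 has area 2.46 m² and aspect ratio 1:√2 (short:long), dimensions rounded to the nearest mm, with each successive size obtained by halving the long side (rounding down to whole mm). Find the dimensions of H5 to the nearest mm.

233 × 329 mm

Let H0's short side be w mm. w · w√2 = 2.46 m² = 2,460,000 mm², so w ≈ 1318.9 mm and w√2 ≈ 1865.2 mm → H0 = 1319 × 1865 mm.
H1: ⌊1865/2⌋ × 1319 = 932 × 1319 mm
H2: ⌊1319/2⌋ × 932 = 659 × 932 mm
H3: ⌊932/2⌋ × 659 = 466 × 659 mm
H4: ⌊659/2⌋ × 466 = 329 × 466 mm
H5: ⌊466/2⌋ × 329 = 233 × 329 mm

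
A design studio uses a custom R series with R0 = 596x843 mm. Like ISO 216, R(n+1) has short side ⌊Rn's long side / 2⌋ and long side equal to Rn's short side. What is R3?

R1: ⌊843/2⌋ × 596 = 421 × 596 mm
R2: ⌊596/2⌋ × 421 = 298 × 421 mm
R3: ⌊421/2⌋ × 298 = 210 × 298 mm

210 × 298 mm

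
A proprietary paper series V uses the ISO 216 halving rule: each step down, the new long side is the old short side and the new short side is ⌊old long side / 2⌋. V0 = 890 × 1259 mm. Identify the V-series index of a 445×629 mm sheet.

V2

V0: 890 × 1259 mm
V1: 629 × 890 mm
V2: 445 × 629 mm
V3: 314 × 445 mm
→ matches V2.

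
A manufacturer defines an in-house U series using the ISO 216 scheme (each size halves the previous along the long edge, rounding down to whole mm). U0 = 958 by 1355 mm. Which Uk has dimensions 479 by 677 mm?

U0: 958 × 1355 mm
U1: 677 × 958 mm
U2: 479 × 677 mm
U3: 338 × 479 mm
→ matches U2.

U2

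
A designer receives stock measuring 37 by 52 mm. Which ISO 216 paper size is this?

Aspect ratio 52/37 ≈ 1.405 — close to the ISO √2 ≈ 1.414.
In the A-series (A0 area = 1 m²): A9 = 37 × 52 mm.

A9 (37 × 52 mm)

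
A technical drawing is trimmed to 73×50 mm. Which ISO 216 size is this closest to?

Aspect ratio 73/50 ≈ 1.460 (ISO target is √2 ≈ 1.414).
In the A-series (A0 area = 1 m²): A8 = 52 × 74 mm.
Off by 3 mm total — nearest standard size.

A8 (52 × 74 mm)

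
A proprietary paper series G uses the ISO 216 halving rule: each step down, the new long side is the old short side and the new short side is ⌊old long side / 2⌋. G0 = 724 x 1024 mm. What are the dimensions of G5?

128 × 181 mm

G1: ⌊1024/2⌋ × 724 = 512 × 724 mm
G2: ⌊724/2⌋ × 512 = 362 × 512 mm
G3: ⌊512/2⌋ × 362 = 256 × 362 mm
G4: ⌊362/2⌋ × 256 = 181 × 256 mm
G5: ⌊256/2⌋ × 181 = 128 × 181 mm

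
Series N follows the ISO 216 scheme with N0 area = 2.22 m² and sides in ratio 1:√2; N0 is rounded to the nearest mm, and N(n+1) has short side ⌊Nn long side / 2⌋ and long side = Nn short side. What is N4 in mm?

Let N0's short side be w mm. w · w√2 = 2.22 m² = 2,220,000 mm², so w ≈ 1252.9 mm and w√2 ≈ 1771.9 mm → N0 = 1253 × 1772 mm.
N1: ⌊1772/2⌋ × 1253 = 886 × 1253 mm
N2: ⌊1253/2⌋ × 886 = 626 × 886 mm
N3: ⌊886/2⌋ × 626 = 443 × 626 mm
N4: ⌊626/2⌋ × 443 = 313 × 443 mm

313 × 443 mm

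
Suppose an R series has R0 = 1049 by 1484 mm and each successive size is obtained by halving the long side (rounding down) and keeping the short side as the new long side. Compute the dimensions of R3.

R1: ⌊1484/2⌋ × 1049 = 742 × 1049 mm
R2: ⌊1049/2⌋ × 742 = 524 × 742 mm
R3: ⌊742/2⌋ × 524 = 371 × 524 mm

371 × 524 mm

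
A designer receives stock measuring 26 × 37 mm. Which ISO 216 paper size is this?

Aspect ratio 37/26 ≈ 1.423 — close to the ISO √2 ≈ 1.414.
In the A-series (A0 area = 1 m²): A10 = 26 × 37 mm.

A10 (26 × 37 mm)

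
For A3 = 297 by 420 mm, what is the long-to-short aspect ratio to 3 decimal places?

1.414

420 / 297 = 1.414
Matches √2 ≈ 1.414 — the ISO 216 defining ratio.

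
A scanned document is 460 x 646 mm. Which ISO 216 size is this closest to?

C2 (458 × 648 mm)

Aspect ratio 646/460 ≈ 1.404 — close to the ISO √2 ≈ 1.414.
In the C-series (envelope sizes, between A and B): C2 = 458 × 648 mm.
Off by 4 mm total — nearest standard size.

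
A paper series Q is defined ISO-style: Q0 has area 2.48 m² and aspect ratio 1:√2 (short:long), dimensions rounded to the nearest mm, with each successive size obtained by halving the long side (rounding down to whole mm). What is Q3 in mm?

Let Q0's short side be w mm. w · w√2 = 2.48 m² = 2,480,000 mm², so w ≈ 1324.2 mm and w√2 ≈ 1872.8 mm → Q0 = 1324 × 1873 mm.
Q1: ⌊1873/2⌋ × 1324 = 936 × 1324 mm
Q2: ⌊1324/2⌋ × 936 = 662 × 936 mm
Q3: ⌊936/2⌋ × 662 = 468 × 662 mm

468 × 662 mm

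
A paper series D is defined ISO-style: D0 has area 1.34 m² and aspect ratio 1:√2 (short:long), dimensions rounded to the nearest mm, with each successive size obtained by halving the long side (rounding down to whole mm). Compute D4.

Let D0's short side be w mm. w · w√2 = 1.34 m² = 1,340,000 mm², so w ≈ 973.4 mm and w√2 ≈ 1376.6 mm → D0 = 973 × 1377 mm.
D1: ⌊1377/2⌋ × 973 = 688 × 973 mm
D2: ⌊973/2⌋ × 688 = 486 × 688 mm
D3: ⌊688/2⌋ × 486 = 344 × 486 mm
D4: ⌊486/2⌋ × 344 = 243 × 344 mm

243 × 344 mm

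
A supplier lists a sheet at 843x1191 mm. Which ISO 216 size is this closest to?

Aspect ratio 1191/843 ≈ 1.413 — close to the ISO √2 ≈ 1.414.
In the A-series (A0 area = 1 m²): A0 = 841 × 1189 mm.
Off by 4 mm total — nearest standard size.

A0 (841 × 1189 mm)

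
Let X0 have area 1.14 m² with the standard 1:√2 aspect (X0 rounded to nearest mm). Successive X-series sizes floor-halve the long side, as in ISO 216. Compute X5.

158 × 224 mm

Let X0's short side be w mm. w · w√2 = 1.14 m² = 1,140,000 mm², so w ≈ 897.8 mm and w√2 ≈ 1269.7 mm → X0 = 898 × 1270 mm.
X1: ⌊1270/2⌋ × 898 = 635 × 898 mm
X2: ⌊898/2⌋ × 635 = 449 × 635 mm
X3: ⌊635/2⌋ × 449 = 317 × 449 mm
X4: ⌊449/2⌋ × 317 = 224 × 317 mm
X5: ⌊317/2⌋ × 224 = 158 × 224 mm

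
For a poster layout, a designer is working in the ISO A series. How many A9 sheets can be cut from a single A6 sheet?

8

Each ISO step halves the sheet: 1 × A6 → 2 × A7 → 4 × A8 → 8 × A9
From A6 to A9 is 3 halving steps: 2^3 = 8.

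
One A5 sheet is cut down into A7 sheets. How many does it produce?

A5 = 148 × 210 mm; A7 = 74 × 105 mm.
Each halving step doubles the count; 2 steps from A5 to A7.
2^2 = 4.

4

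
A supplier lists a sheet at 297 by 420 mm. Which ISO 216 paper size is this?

Aspect ratio 420/297 ≈ 1.414 — close to the ISO √2 ≈ 1.414.
In the A-series (A0 area = 1 m²): A3 = 297 × 420 mm.

A3 (297 × 420 mm)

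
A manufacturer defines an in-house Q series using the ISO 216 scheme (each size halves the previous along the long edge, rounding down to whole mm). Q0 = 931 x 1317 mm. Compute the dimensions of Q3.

Q1: ⌊1317/2⌋ × 931 = 658 × 931 mm
Q2: ⌊931/2⌋ × 658 = 465 × 658 mm
Q3: ⌊658/2⌋ × 465 = 329 × 465 mm

329 × 465 mm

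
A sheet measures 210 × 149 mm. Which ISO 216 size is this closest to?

A5 (148 × 210 mm)

Aspect ratio 210/149 ≈ 1.409 — close to the ISO √2 ≈ 1.414.
In the A-series (A0 area = 1 m²): A5 = 148 × 210 mm.
Off by 1 mm total — nearest standard size.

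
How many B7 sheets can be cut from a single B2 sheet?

Each ISO step halves the sheet: 1 × B2 → 2 × B3 → 4 × B4 → 8 × B5 → …
From B2 to B7 is 5 halving steps: 2^5 = 32.

32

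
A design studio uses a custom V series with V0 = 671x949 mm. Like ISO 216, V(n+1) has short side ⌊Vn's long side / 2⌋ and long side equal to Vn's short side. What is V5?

V1: ⌊949/2⌋ × 671 = 474 × 671 mm
V2: ⌊671/2⌋ × 474 = 335 × 474 mm
V3: ⌊474/2⌋ × 335 = 237 × 335 mm
V4: ⌊335/2⌋ × 237 = 167 × 237 mm
V5: ⌊237/2⌋ × 167 = 118 × 167 mm

118 × 167 mm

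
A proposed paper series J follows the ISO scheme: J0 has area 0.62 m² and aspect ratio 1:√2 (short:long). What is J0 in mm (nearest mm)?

Let the short side be w mm. Then w · w√2 = 0.62 m² = 620,000 mm².
w² = 620,000/√2, so w ≈ 662.1 mm; long side = w√2 ≈ 936.4 mm.

662 × 936 mm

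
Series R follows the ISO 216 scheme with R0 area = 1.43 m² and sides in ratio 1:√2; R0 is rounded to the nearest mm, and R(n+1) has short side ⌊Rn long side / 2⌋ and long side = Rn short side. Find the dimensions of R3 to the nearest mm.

Let R0's short side be w mm. w · w√2 = 1.43 m² = 1,430,000 mm², so w ≈ 1005.6 mm and w√2 ≈ 1422.1 mm → R0 = 1006 × 1422 mm.
R1: ⌊1422/2⌋ × 1006 = 711 × 1006 mm
R2: ⌊1006/2⌋ × 711 = 503 × 711 mm
R3: ⌊711/2⌋ × 503 = 355 × 503 mm

355 × 503 mm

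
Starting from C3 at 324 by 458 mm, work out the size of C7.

81 × 114 mm

C4: ⌊458/2⌋ × 324 = 229 × 324 mm
C5: ⌊324/2⌋ × 229 = 162 × 229 mm
C6: ⌊229/2⌋ × 162 = 114 × 162 mm
C7: ⌊162/2⌋ × 114 = 81 × 114 mm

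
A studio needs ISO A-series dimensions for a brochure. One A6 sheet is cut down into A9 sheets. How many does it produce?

Each ISO step halves the sheet: 1 × A6 → 2 × A7 → 4 × A8 → 8 × A9
From A6 to A9 is 3 halving steps: 2^3 = 8.

8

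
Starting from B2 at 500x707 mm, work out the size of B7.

B3: ⌊707/2⌋ × 500 = 353 × 500 mm
B4: ⌊500/2⌋ × 353 = 250 × 353 mm
B5: ⌊353/2⌋ × 250 = 176 × 250 mm
B6: ⌊250/2⌋ × 176 = 125 × 176 mm
B7: ⌊176/2⌋ × 125 = 88 × 125 mm

88 × 125 mm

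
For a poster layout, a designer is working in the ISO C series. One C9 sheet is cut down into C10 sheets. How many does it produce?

2

Each ISO step halves the sheet: 1 × C9 → 2 × C10
From C9 to C10 is 1 halving step: 2^1 = 2.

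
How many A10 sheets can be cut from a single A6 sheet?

16

A6 = 105 × 148 mm; A10 = 26 × 37 mm.
Each halving step doubles the count; 4 steps from A6 to A10.
2^4 = 16.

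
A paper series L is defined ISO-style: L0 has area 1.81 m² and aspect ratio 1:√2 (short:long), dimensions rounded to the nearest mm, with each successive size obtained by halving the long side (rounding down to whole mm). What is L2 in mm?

565 × 800 mm

Let L0's short side be w mm. w · w√2 = 1.81 m² = 1,810,000 mm², so w ≈ 1131.3 mm and w√2 ≈ 1599.9 mm → L0 = 1131 × 1600 mm.
L1: ⌊1600/2⌋ × 1131 = 800 × 1131 mm
L2: ⌊1131/2⌋ × 800 = 565 × 800 mm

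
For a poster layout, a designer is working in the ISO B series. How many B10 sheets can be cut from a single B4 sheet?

Each ISO step halves the sheet: 1 × B4 → 2 × B5 → 4 × B6 → 8 × B7 → …
From B4 to B10 is 6 halving steps: 2^6 = 64.

64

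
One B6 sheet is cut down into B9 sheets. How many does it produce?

Each ISO step halves the sheet: 1 × B6 → 2 × B7 → 4 × B8 → 8 × B9
From B6 to B9 is 3 halving steps: 2^3 = 8.

8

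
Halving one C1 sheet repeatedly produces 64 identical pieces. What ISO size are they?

C7

64 = 2^6, so 6 halving steps.
C1 → C2 → … → C7 after 6 steps.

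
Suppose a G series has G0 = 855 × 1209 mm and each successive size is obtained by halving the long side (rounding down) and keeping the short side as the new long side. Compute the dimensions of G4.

G1: ⌊1209/2⌋ × 855 = 604 × 855 mm
G2: ⌊855/2⌋ × 604 = 427 × 604 mm
G3: ⌊604/2⌋ × 427 = 302 × 427 mm
G4: ⌊427/2⌋ × 302 = 213 × 302 mm

213 × 302 mm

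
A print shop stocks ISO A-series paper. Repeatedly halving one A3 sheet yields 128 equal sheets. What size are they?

128 = 2^7, so 7 halving steps.
A3 → A4 → … → A10 after 7 steps.

A10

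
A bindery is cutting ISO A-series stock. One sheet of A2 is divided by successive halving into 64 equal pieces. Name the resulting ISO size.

64 = 2^6, so 6 halving steps.
A2 → A3 → … → A8 after 6 steps.

A8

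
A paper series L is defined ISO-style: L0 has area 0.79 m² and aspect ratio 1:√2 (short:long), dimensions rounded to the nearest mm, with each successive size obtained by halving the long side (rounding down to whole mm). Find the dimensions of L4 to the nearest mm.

186 × 264 mm

Let L0's short side be w mm. w · w√2 = 0.79 m² = 790,000 mm², so w ≈ 747.4 mm and w√2 ≈ 1057.0 mm → L0 = 747 × 1057 mm.
L1: ⌊1057/2⌋ × 747 = 528 × 747 mm
L2: ⌊747/2⌋ × 528 = 373 × 528 mm
L3: ⌊528/2⌋ × 373 = 264 × 373 mm
L4: ⌊373/2⌋ × 264 = 186 × 264 mm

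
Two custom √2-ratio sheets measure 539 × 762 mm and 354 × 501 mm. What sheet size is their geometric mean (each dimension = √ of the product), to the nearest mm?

Short side: √(539 · 354) = √190806 ≈ 436.8 → 437 mm
Long side: √(762 · 501) = √381762 ≈ 617.9 → 618 mm

437 × 618 mm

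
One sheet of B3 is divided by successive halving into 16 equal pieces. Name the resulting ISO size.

B7

16 = 2^4, so 4 halving steps.
B3 → B4 → … → B7 after 4 steps.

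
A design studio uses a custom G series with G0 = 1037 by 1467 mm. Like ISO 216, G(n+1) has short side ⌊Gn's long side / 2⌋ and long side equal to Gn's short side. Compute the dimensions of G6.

129 × 183 mm

G1: ⌊1467/2⌋ × 1037 = 733 × 1037 mm
G2: ⌊1037/2⌋ × 733 = 518 × 733 mm
G3: ⌊733/2⌋ × 518 = 366 × 518 mm
G4: ⌊518/2⌋ × 366 = 259 × 366 mm
G5: ⌊366/2⌋ × 259 = 183 × 259 mm
G6: ⌊259/2⌋ × 183 = 129 × 183 mm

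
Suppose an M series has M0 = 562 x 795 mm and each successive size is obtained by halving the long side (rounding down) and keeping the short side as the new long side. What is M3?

198 × 281 mm

M1: ⌊795/2⌋ × 562 = 397 × 562 mm
M2: ⌊562/2⌋ × 397 = 281 × 397 mm
M3: ⌊397/2⌋ × 281 = 198 × 281 mm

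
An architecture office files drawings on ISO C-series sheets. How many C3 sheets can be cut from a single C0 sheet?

8

C0 = 917 × 1297 mm; C3 = 324 × 458 mm.
Each halving step doubles the count; 3 steps from C0 to C3.
2^3 = 8.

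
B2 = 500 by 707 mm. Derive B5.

B3: ⌊707/2⌋ × 500 = 353 × 500 mm
B4: ⌊500/2⌋ × 353 = 250 × 353 mm
B5: ⌊353/2⌋ × 250 = 176 × 250 mm

176 × 250 mm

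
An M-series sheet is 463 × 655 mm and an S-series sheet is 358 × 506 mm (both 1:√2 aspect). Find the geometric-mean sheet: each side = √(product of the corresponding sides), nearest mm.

Short side: √(463 · 358) = √165754 ≈ 407.1 → 407 mm
Long side: √(655 · 506) = √331430 ≈ 575.7 → 576 mm

407 × 576 mm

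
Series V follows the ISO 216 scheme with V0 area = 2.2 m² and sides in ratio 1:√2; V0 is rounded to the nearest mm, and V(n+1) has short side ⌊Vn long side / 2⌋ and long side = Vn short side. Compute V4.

Let V0's short side be w mm. w · w√2 = 2.2 m² = 2,200,000 mm², so w ≈ 1247.3 mm and w√2 ≈ 1763.9 mm → V0 = 1247 × 1764 mm.
V1: ⌊1764/2⌋ × 1247 = 882 × 1247 mm
V2: ⌊1247/2⌋ × 882 = 623 × 882 mm
V3: ⌊882/2⌋ × 623 = 441 × 623 mm
V4: ⌊623/2⌋ × 441 = 311 × 441 mm

311 × 441 mm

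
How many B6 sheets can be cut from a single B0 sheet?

64

B0 = 1000 × 1414 mm; B6 = 125 × 176 mm.
Each halving step doubles the count; 6 steps from B0 to B6.
2^6 = 64.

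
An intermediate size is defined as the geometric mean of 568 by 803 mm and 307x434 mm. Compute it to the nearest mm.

418 × 590 mm

Short side: √(568 · 307) = √174376 ≈ 417.6 → 418 mm
Long side: √(803 · 434) = √348502 ≈ 590.3 → 590 mm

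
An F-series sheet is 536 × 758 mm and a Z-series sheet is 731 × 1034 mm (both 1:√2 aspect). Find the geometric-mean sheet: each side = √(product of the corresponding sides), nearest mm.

Short side: √(536 · 731) = √391816 ≈ 626.0 → 626 mm
Long side: √(758 · 1034) = √783772 ≈ 885.3 → 885 mm

626 × 885 mm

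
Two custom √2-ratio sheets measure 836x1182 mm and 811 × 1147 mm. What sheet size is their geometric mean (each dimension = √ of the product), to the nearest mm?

Short side: √(836 · 811) = √677996 ≈ 823.4 → 823 mm
Long side: √(1182 · 1147) = √1355754 ≈ 1164.4 → 1164 mm

823 × 1164 mm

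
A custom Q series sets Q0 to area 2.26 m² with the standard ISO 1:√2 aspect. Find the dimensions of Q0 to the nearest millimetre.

Let the short side be w mm. Then w · w√2 = 2.26 m² = 2,260,000 mm².
w² = 2,260,000/√2, so w ≈ 1264.1 mm; long side = w√2 ≈ 1787.8 mm.

1264 × 1788 mm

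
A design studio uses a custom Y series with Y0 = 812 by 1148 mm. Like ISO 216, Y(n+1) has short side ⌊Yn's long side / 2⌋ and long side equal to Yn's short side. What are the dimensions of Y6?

101 × 143 mm

Y1 = 574 × 812 mm (from Y0 by 1 halving).
Y2: ⌊812/2⌋ × 574 = 406 × 574 mm
Y3: ⌊574/2⌋ × 406 = 287 × 406 mm
Y4: ⌊406/2⌋ × 287 = 203 × 287 mm
Y5: ⌊287/2⌋ × 203 = 143 × 203 mm
Y6: ⌊203/2⌋ × 143 = 101 × 143 mm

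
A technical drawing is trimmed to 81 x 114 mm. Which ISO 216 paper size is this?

Aspect ratio 114/81 ≈ 1.407 — close to the ISO √2 ≈ 1.414.
In the C-series (envelope sizes, between A and B): C7 = 81 × 114 mm.

C7 (81 × 114 mm)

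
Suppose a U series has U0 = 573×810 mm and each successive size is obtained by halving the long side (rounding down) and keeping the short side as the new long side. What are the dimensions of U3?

U1: ⌊810/2⌋ × 573 = 405 × 573 mm
U2: ⌊573/2⌋ × 405 = 286 × 405 mm
U3: ⌊405/2⌋ × 286 = 202 × 286 mm

202 × 286 mm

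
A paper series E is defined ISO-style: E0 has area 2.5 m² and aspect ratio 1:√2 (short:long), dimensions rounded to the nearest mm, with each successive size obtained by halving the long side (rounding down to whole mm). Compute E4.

332 × 470 mm

Let E0's short side be w mm. w · w√2 = 2.5 m² = 2,500,000 mm², so w ≈ 1329.6 mm and w√2 ≈ 1880.3 mm → E0 = 1330 × 1880 mm.
E1: ⌊1880/2⌋ × 1330 = 940 × 1330 mm
E2: ⌊1330/2⌋ × 940 = 665 × 940 mm
E3: ⌊940/2⌋ × 665 = 470 × 665 mm
E4: ⌊665/2⌋ × 470 = 332 × 470 mm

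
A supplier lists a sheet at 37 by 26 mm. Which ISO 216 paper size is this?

Aspect ratio 37/26 ≈ 1.423 — close to the ISO √2 ≈ 1.414.
In the A-series (A0 area = 1 m²): A10 = 26 × 37 mm.

A10 (26 × 37 mm)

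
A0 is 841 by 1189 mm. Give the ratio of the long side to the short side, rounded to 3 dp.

1189 / 841 = 1.414
Matches √2 ≈ 1.414 — the ISO 216 defining ratio.

1.414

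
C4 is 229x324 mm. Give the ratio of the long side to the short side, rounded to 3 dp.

1.415

324 / 229 = 1.415
Matches √2 ≈ 1.414 — the ISO 216 defining ratio.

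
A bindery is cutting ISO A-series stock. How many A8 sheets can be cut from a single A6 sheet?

Each ISO step halves the sheet: 1 × A6 → 2 × A7 → 4 × A8
From A6 to A8 is 2 halving steps: 2^2 = 4.

4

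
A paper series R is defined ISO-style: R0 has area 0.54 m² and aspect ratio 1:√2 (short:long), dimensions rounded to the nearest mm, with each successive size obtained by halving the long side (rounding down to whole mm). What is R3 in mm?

Let R0's short side be w mm. w · w√2 = 0.54 m² = 540,000 mm², so w ≈ 617.9 mm and w√2 ≈ 873.9 mm → R0 = 618 × 874 mm.
R1: ⌊874/2⌋ × 618 = 437 × 618 mm
R2: ⌊618/2⌋ × 437 = 309 × 437 mm
R3: ⌊437/2⌋ × 309 = 218 × 309 mm

218 × 309 mm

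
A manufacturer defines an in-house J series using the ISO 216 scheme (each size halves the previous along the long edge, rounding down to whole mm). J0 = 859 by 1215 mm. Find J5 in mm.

151 × 214 mm

J1: ⌊1215/2⌋ × 859 = 607 × 859 mm
J2: ⌊859/2⌋ × 607 = 429 × 607 mm
J3: ⌊607/2⌋ × 429 = 303 × 429 mm
J4: ⌊429/2⌋ × 303 = 214 × 303 mm
J5: ⌊303/2⌋ × 214 = 151 × 214 mm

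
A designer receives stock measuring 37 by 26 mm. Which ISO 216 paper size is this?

A10 (26 × 37 mm)

Aspect ratio 37/26 ≈ 1.423 — close to the ISO √2 ≈ 1.414.
In the A-series (A0 area = 1 m²): A10 = 26 × 37 mm.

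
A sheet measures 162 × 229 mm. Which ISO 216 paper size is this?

C5 (162 × 229 mm)

Aspect ratio 229/162 ≈ 1.414 — close to the ISO √2 ≈ 1.414.
In the C-series (envelope sizes, between A and B): C5 = 162 × 229 mm.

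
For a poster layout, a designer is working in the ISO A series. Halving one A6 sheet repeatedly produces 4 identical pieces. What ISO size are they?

A8

4 = 2^2, so 2 halving steps.
A6 → A7 → … → A8 after 2 steps.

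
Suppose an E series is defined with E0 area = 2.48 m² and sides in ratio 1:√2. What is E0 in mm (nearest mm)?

1324 × 1873 mm

Let the short side be w mm. Then w · w√2 = 2.48 m² = 2,480,000 mm².
w² = 2,480,000/√2, so w ≈ 1324.2 mm; long side = w√2 ≈ 1872.8 mm.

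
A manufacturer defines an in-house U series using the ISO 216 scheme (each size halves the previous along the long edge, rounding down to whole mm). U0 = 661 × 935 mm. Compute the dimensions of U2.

U1: ⌊935/2⌋ × 661 = 467 × 661 mm
U2: ⌊661/2⌋ × 467 = 330 × 467 mm

330 × 467 mm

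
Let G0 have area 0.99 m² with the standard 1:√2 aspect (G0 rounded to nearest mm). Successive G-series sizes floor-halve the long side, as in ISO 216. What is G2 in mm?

Let G0's short side be w mm. w · w√2 = 0.99 m² = 990,000 mm², so w ≈ 836.7 mm and w√2 ≈ 1183.2 mm → G0 = 837 × 1183 mm.
G1: ⌊1183/2⌋ × 837 = 591 × 837 mm
G2: ⌊837/2⌋ × 591 = 418 × 591 mm

418 × 591 mm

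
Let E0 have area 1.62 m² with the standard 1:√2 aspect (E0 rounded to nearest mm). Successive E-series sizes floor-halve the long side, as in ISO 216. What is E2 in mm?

535 × 757 mm

Let E0's short side be w mm. w · w√2 = 1.62 m² = 1,620,000 mm², so w ≈ 1070.3 mm and w√2 ≈ 1513.6 mm → E0 = 1070 × 1514 mm.
E1: ⌊1514/2⌋ × 1070 = 757 × 1070 mm
E2: ⌊1070/2⌋ × 757 = 535 × 757 mm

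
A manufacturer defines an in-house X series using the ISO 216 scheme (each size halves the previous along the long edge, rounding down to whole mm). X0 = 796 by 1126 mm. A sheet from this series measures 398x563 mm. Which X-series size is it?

X0: 796 × 1126 mm
X1: 563 × 796 mm
X2: 398 × 563 mm
X3: 281 × 398 mm
→ matches X2.

X2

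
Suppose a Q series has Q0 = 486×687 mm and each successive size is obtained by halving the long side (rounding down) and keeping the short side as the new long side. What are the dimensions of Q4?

Q1: ⌊687/2⌋ × 486 = 343 × 486 mm
Q2: ⌊486/2⌋ × 343 = 243 × 343 mm
Q3: ⌊343/2⌋ × 243 = 171 × 243 mm
Q4: ⌊243/2⌋ × 171 = 121 × 171 mm

121 × 171 mm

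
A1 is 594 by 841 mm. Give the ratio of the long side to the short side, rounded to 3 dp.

841 / 594 = 1.416
ISO 216 targets √2 ≈ 1.414; the +0.002 deviation is from mm rounding.

1.416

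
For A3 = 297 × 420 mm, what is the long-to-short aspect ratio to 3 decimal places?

420 / 297 = 1.414
Matches √2 ≈ 1.414 — the ISO 216 defining ratio.

1.414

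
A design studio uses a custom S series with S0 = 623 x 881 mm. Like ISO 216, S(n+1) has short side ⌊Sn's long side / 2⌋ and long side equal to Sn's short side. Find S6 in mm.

77 × 110 mm

S1: ⌊881/2⌋ × 623 = 440 × 623 mm
S2: ⌊623/2⌋ × 440 = 311 × 440 mm
S3: ⌊440/2⌋ × 311 = 220 × 311 mm
S4: ⌊311/2⌋ × 220 = 155 × 220 mm
S5: ⌊220/2⌋ × 155 = 110 × 155 mm
S6: ⌊155/2⌋ × 110 = 77 × 110 mm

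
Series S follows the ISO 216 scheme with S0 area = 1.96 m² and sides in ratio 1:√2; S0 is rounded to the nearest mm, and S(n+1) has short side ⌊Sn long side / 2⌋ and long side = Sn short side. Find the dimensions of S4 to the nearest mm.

294 × 416 mm

Let S0's short side be w mm. w · w√2 = 1.96 m² = 1,960,000 mm², so w ≈ 1177.3 mm and w√2 ≈ 1664.9 mm → S0 = 1177 × 1665 mm.
S1: ⌊1665/2⌋ × 1177 = 832 × 1177 mm
S2: ⌊1177/2⌋ × 832 = 588 × 832 mm
S3: ⌊832/2⌋ × 588 = 416 × 588 mm
S4: ⌊588/2⌋ × 416 = 294 × 416 mm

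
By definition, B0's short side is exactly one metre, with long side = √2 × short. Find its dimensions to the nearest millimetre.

Short side = 1000 mm; long side = 1000√2 ≈ 1414.2 mm.

1000 × 1414 mm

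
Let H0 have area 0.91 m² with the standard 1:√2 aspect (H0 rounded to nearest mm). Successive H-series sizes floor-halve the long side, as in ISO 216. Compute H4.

200 × 283 mm

Let H0's short side be w mm. w · w√2 = 0.91 m² = 910,000 mm², so w ≈ 802.2 mm and w√2 ≈ 1134.4 mm → H0 = 802 × 1134 mm.
H1: ⌊1134/2⌋ × 802 = 567 × 802 mm
H2: ⌊802/2⌋ × 567 = 401 × 567 mm
H3: ⌊567/2⌋ × 401 = 283 × 401 mm
H4: ⌊401/2⌋ × 283 = 200 × 283 mm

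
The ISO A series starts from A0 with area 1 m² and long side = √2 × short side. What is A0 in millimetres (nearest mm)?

Let the short side be w mm. Then the long side is w√2 and w · w√2 = 10⁶ mm².
w² = 10⁶/√2, so w = 1000 / 2^(1/4) ≈ 840.9 mm; long side = 1000 · 2^(1/4) ≈ 1189.2 mm.

841 × 1189 mm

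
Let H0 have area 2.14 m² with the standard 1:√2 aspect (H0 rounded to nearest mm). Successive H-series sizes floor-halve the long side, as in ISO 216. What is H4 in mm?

307 × 435 mm

Let H0's short side be w mm. w · w√2 = 2.14 m² = 2,140,000 mm², so w ≈ 1230.1 mm and w√2 ≈ 1739.7 mm → H0 = 1230 × 1740 mm.
H1: ⌊1740/2⌋ × 1230 = 870 × 1230 mm
H2: ⌊1230/2⌋ × 870 = 615 × 870 mm
H3: ⌊870/2⌋ × 615 = 435 × 615 mm
H4: ⌊615/2⌋ × 435 = 307 × 435 mm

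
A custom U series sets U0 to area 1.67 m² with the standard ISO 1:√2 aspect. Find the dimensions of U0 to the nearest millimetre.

1087 × 1537 mm

Let the short side be w mm. Then w · w√2 = 1.67 m² = 1,670,000 mm².
w² = 1,670,000/√2, so w ≈ 1086.7 mm; long side = w√2 ≈ 1536.8 mm.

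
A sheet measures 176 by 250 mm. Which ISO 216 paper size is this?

B5 (176 × 250 mm)

Aspect ratio 250/176 ≈ 1.420 — close to the ISO √2 ≈ 1.414.
In the B-series (B0 = 1000 × 1414 mm): B5 = 176 × 250 mm.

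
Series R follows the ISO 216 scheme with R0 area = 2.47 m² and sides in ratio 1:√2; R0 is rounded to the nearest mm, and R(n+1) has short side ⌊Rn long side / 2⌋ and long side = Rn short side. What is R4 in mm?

Let R0's short side be w mm. w · w√2 = 2.47 m² = 2,470,000 mm², so w ≈ 1321.6 mm and w√2 ≈ 1869.0 mm → R0 = 1322 × 1869 mm.
R1: ⌊1869/2⌋ × 1322 = 934 × 1322 mm
R2: ⌊1322/2⌋ × 934 = 661 × 934 mm
R3: ⌊934/2⌋ × 661 = 467 × 661 mm
R4: ⌊661/2⌋ × 467 = 330 × 467 mm

330 × 467 mm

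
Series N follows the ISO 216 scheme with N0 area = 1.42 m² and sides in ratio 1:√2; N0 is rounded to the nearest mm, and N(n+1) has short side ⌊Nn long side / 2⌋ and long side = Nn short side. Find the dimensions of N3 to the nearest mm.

Let N0's short side be w mm. w · w√2 = 1.42 m² = 1,420,000 mm², so w ≈ 1002.0 mm and w√2 ≈ 1417.1 mm → N0 = 1002 × 1417 mm.
N1: ⌊1417/2⌋ × 1002 = 708 × 1002 mm
N2: ⌊1002/2⌋ × 708 = 501 × 708 mm
N3: ⌊708/2⌋ × 501 = 354 × 501 mm

354 × 501 mm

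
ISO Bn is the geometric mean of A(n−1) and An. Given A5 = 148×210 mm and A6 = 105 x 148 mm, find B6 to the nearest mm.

Short side: √(148 · 105) = √15540 ≈ 124.7 → 125 mm
Long side: √(210 · 148) = √31080 ≈ 176.3 → 176 mm

125 × 176 mm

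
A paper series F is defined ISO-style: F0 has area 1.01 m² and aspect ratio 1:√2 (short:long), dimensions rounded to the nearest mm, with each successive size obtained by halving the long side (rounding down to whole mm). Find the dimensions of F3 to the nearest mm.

298 × 422 mm

Let F0's short side be w mm. w · w√2 = 1.01 m² = 1,010,000 mm², so w ≈ 845.1 mm and w√2 ≈ 1195.1 mm → F0 = 845 × 1195 mm.
F1: ⌊1195/2⌋ × 845 = 597 × 845 mm
F2: ⌊845/2⌋ × 597 = 422 × 597 mm
F3: ⌊597/2⌋ × 422 = 298 × 422 mm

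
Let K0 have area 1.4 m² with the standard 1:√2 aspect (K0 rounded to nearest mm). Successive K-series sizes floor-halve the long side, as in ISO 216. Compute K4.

248 × 351 mm

Let K0's short side be w mm. w · w√2 = 1.4 m² = 1,400,000 mm², so w ≈ 995.0 mm and w√2 ≈ 1407.1 mm → K0 = 995 × 1407 mm.
K1: ⌊1407/2⌋ × 995 = 703 × 995 mm
K2: ⌊995/2⌋ × 703 = 497 × 703 mm
K3: ⌊703/2⌋ × 497 = 351 × 497 mm
K4: ⌊497/2⌋ × 351 = 248 × 351 mm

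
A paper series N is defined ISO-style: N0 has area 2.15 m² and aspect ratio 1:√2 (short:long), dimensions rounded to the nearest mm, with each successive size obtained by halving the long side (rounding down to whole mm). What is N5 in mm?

218 × 308 mm

Let N0's short side be w mm. w · w√2 = 2.15 m² = 2,150,000 mm², so w ≈ 1233.0 mm and w√2 ≈ 1743.7 mm → N0 = 1233 × 1744 mm.
N1: ⌊1744/2⌋ × 1233 = 872 × 1233 mm
N2: ⌊1233/2⌋ × 872 = 616 × 872 mm
N3: ⌊872/2⌋ × 616 = 436 × 616 mm
N4: ⌊616/2⌋ × 436 = 308 × 436 mm
N5: ⌊436/2⌋ × 308 = 218 × 308 mm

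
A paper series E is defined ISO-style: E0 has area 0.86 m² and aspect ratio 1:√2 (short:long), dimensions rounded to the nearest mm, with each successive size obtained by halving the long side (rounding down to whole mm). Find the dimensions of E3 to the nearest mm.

275 × 390 mm

Let E0's short side be w mm. w · w√2 = 0.86 m² = 860,000 mm², so w ≈ 779.8 mm and w√2 ≈ 1102.8 mm → E0 = 780 × 1103 mm.
E1: ⌊1103/2⌋ × 780 = 551 × 780 mm
E2: ⌊780/2⌋ × 551 = 390 × 551 mm
E3: ⌊551/2⌋ × 390 = 275 × 390 mm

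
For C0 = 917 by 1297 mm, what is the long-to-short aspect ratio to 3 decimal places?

1.414

1297 / 917 = 1.414
Matches √2 ≈ 1.414 — the ISO 216 defining ratio.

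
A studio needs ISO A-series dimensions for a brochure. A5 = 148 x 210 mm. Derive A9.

37 × 52 mm

A6: ⌊210/2⌋ × 148 = 105 × 148 mm
A7: ⌊148/2⌋ × 105 = 74 × 105 mm
A8: ⌊105/2⌋ × 74 = 52 × 74 mm
A9: ⌊74/2⌋ × 52 = 37 × 52 mm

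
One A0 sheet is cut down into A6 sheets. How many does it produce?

Each ISO step halves the sheet: 1 × A0 → 2 × A1 → 4 × A2 → 8 × A3 → …
From A0 to A6 is 6 halving steps: 2^6 = 64.

64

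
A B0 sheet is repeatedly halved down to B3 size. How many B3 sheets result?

8

B0 = 1000 × 1414 mm; B3 = 353 × 500 mm.
Each halving step doubles the count; 3 steps from B0 to B3.
2^3 = 8.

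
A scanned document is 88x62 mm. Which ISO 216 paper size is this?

Aspect ratio 88/62 ≈ 1.419 — close to the ISO √2 ≈ 1.414.
In the B-series (B0 = 1000 × 1414 mm): B8 = 62 × 88 mm.

B8 (62 × 88 mm)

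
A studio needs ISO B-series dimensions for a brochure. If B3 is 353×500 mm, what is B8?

B4: ⌊500/2⌋ × 353 = 250 × 353 mm
B5: ⌊353/2⌋ × 250 = 176 × 250 mm
B6: ⌊250/2⌋ × 176 = 125 × 176 mm
B7: ⌊176/2⌋ × 125 = 88 × 125 mm
B8: ⌊125/2⌋ × 88 = 62 × 88 mm

62 × 88 mm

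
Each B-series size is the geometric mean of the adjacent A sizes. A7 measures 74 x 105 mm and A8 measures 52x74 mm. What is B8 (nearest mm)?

62 × 88 mm

Short side: √(74 · 52) = √3848 ≈ 62.0 → 62 mm
Long side: √(105 · 74) = √7770 ≈ 88.1 → 88 mm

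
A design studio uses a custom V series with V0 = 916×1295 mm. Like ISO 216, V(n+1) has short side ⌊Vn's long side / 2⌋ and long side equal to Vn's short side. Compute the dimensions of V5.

161 × 229 mm

V1: ⌊1295/2⌋ × 916 = 647 × 916 mm
V2: ⌊916/2⌋ × 647 = 458 × 647 mm
V3: ⌊647/2⌋ × 458 = 323 × 458 mm
V4: ⌊458/2⌋ × 323 = 229 × 323 mm
V5: ⌊323/2⌋ × 229 = 161 × 229 mm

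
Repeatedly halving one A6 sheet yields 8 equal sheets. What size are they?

8 = 2^3, so 3 halving steps.
A6 → A7 → … → A9 after 3 steps.

A9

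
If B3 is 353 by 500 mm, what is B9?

44 × 62 mm

B4: ⌊500/2⌋ × 353 = 250 × 353 mm
B5: ⌊353/2⌋ × 250 = 176 × 250 mm
B6: ⌊250/2⌋ × 176 = 125 × 176 mm
B7: ⌊176/2⌋ × 125 = 88 × 125 mm
B8: ⌊125/2⌋ × 88 = 62 × 88 mm
B9: ⌊88/2⌋ × 62 = 44 × 62 mm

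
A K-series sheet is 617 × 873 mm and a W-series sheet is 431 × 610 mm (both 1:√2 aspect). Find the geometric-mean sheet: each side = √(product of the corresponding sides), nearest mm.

Short side: √(617 · 431) = √265927 ≈ 515.7 → 516 mm
Long side: √(873 · 610) = √532530 ≈ 729.7 → 730 mm

516 × 730 mm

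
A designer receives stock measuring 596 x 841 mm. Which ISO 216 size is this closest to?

A1 (594 × 841 mm)

Aspect ratio 841/596 ≈ 1.411 — close to the ISO √2 ≈ 1.414.
In the A-series (A0 area = 1 m²): A1 = 594 × 841 mm.
Off by 2 mm total — nearest standard size.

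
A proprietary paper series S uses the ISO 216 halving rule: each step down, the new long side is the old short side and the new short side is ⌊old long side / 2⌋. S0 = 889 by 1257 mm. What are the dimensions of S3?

314 × 444 mm

S1: ⌊1257/2⌋ × 889 = 628 × 889 mm
S2: ⌊889/2⌋ × 628 = 444 × 628 mm
S3: ⌊628/2⌋ × 444 = 314 × 444 mm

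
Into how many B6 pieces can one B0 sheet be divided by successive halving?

64

Each ISO step halves the sheet: 1 × B0 → 2 × B1 → 4 × B2 → 8 × B3 → …
From B0 to B6 is 6 halving steps: 2^6 = 64.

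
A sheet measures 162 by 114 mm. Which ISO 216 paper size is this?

C6 (114 × 162 mm)

Aspect ratio 162/114 ≈ 1.421 — close to the ISO √2 ≈ 1.414.
In the C-series (envelope sizes, between A and B): C6 = 114 × 162 mm.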